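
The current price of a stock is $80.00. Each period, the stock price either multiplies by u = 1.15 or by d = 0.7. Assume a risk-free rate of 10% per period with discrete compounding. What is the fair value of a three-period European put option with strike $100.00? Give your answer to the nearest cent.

$6.57

Risk-neutral probability p = (1 + 0.1 − 0.7)/(1.15 − 0.7) = 0.4000/0.4500 = 0.8889
Terminal stock prices: S_uuu = 121.7, S_uud = 74.06, S_udd = 45.08, S_ddd = 27.44
Terminal payoffs (K − S): max(-21.67, 0) = 0, max(25.94, 0) = 25.94, max(54.92, 0) = 54.92, max(72.56, 0) = 72.56
Node uu (S = 105.8): V_uu = 1/1.1·[0.8889·0.0000 + 0.1111·25.9400] = 2.6202
Node ud (S = 64.4): V_ud = 1/1.1·[0.8889·25.9400 + 0.1111·54.9200] = 26.5091
Node dd (S = 39.2): V_dd = 1/1.1·[0.8889·54.9200 + 0.1111·72.5600] = 51.7091
Node u (S = 92): V_u = 1/1.1·[0.8889·2.6202 + 0.1111·26.5091] = 4.7950
Node d (S = 56): V_d = 1/1.1·[0.8889·26.5091 + 0.1111·51.7091] = 26.6446
Node 0 (S = 80): V_0 = 1/1.1·[0.8889·4.7950 + 0.1111·26.6446] = 6.5661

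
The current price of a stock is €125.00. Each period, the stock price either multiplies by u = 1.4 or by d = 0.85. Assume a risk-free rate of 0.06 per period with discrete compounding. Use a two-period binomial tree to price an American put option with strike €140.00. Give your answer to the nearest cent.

Risk-neutral probability p = (1 + 0.06 − 0.85)/(1.4 − 0.85) = 0.2100/0.5500 = 0.3818
Terminal stock prices: S_uu = 245, S_ud = 148.8, S_dd = 90.31
Terminal payoffs (K − S): max(-105, 0) = 0, max(-8.75, 0) = 0, max(49.69, 0) = 49.69
Node u (S = 175): continuation = 1/1.06·[0.3818·0.0000 + 0.6182·0.0000] = 0.0000; exercise value = 0.0000 ≤ continuation, so V_u = 0.0000
Node d (S = 106.2): continuation = 1/1.06·[0.3818·0.0000 + 0.6182·49.6875] = 28.9773; exercise value = 33.7500 > continuation, so V_d = 33.7500 (exercise)
Node 0 (S = 125): continuation = 1/1.06·[0.3818·0.0000 + 0.6182·33.7500] = 19.6827; exercise value = 15.0000 ≤ continuation, so V_0 = 19.6827

€19.68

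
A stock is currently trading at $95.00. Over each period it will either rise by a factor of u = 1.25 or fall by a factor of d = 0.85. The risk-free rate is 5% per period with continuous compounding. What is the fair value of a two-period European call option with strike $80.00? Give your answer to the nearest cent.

Risk-neutral probability p = (e^0.05 − 0.85)/(1.25 − 0.85) = 0.2013/0.4000 = 0.5032
Terminal stock prices: S_uu = 148.4, S_ud = 100.9, S_dd = 68.64
Terminal payoffs (S − K): max(68.44, 0) = 68.44, max(20.94, 0) = 20.94, max(-11.36, 0) = 0
Node u (S = 118.8): V_u = e^(−0.05)·[0.5032·68.4375 + 0.4968·20.9375] = 42.6516
Node d (S = 80.75): V_d = e^(−0.05)·[0.5032·20.9375 + 0.4968·0.0000] = 10.0215
Node 0 (S = 95): V_0 = e^(−0.05)·[0.5032·42.6516 + 0.4968·10.0215] = 25.1507

$25.15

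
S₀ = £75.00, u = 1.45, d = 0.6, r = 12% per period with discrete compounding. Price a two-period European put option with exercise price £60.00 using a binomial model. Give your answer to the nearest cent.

£3.97

Risk-neutral probability p = (1 + 0.12 − 0.6)/(1.45 − 0.6) = 0.5200/0.8500 = 0.6118
Terminal stock prices: S_uu = 157.7, S_ud = 65.25, S_dd = 27
Terminal payoffs (K − S): max(-97.69, 0) = 0, max(-5.25, 0) = 0, max(33, 0) = 33
Node u (S = 108.8): V_u = 1/1.12·[0.6118·0.0000 + 0.3882·0.0000] = 0.0000
Node d (S = 45): V_d = 1/1.12·[0.6118·0.0000 + 0.3882·33.0000] = 11.4391
Node 0 (S = 75): V_0 = 1/1.12·[0.6118·0.0000 + 0.3882·11.4391] = 3.9652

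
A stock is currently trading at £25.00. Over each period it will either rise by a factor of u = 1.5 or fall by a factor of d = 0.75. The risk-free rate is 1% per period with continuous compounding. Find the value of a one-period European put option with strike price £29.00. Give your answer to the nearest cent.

Risk-neutral probability p = (e^0.01 − 0.75)/(1.5 − 0.75) = 0.2601/0.7500 = 0.3467
Terminal stock prices: S_u = 37.5, S_d = 18.75
Terminal payoffs (K − S): max(-8.5, 0) = 0, max(10.25, 0) = 10.25
Node 0 (S = 25): V_0 = e^(−0.01)·[0.3467·0.0000 + 0.6533·10.2500] = 6.6294

£6.63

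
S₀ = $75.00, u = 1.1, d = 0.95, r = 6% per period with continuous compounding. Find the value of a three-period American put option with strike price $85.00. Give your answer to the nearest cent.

Risk-neutral probability p = (e^0.06 − 0.95)/(1.1 − 0.95) = 0.1118/0.1500 = 0.7456
Terminal stock prices: S_uuu = 99.83, S_uud = 86.21, S_udd = 74.46, S_ddd = 64.3
Terminal payoffs (K − S): max(-14.83, 0) = 0, max(-1.213, 0) = 0, max(10.54, 0) = 10.54, max(20.7, 0) = 20.7
Node uu (S = 90.75): continuation = e^(−0.06)·[0.7456·0.0000 + 0.2544·0.0000] = 0.0000; exercise value = 0.0000 ≤ continuation, so V_uu = 0.0000
Node ud (S = 78.38): continuation = e^(−0.06)·[0.7456·0.0000 + 0.2544·10.5438] = 2.5264; exercise value = 6.6250 > continuation, so V_ud = 6.6250 (exercise)
Node dd (S = 67.69): continuation = e^(−0.06)·[0.7456·10.5438 + 0.2544·20.6969] = 12.3625; exercise value = 17.3125 > continuation, so V_dd = 17.3125 (exercise)
Node u (S = 82.5): continuation = e^(−0.06)·[0.7456·0.0000 + 0.2544·6.6250] = 1.5874; exercise value = 2.5000 > continuation, so V_u = 2.5000 (exercise)
Node d (S = 71.25): continuation = e^(−0.06)·[0.7456·6.6250 + 0.2544·17.3125] = 8.8000; exercise value = 13.7500 > continuation, so V_d = 13.7500 (exercise)
Node 0 (S = 75): continuation = e^(−0.06)·[0.7456·2.5000 + 0.2544·13.7500] = 5.0500; exercise value = 10.0000 > continuation, so V_0 = 10.0000 (exercise)

$10.00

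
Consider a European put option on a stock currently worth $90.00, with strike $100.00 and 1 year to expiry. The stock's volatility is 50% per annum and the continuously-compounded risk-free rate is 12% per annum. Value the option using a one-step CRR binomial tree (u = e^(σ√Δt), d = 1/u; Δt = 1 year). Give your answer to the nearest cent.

$20.14

CRR parameters: u = e^(σ√Δt) = e^(0.5·√1) = 1.6487, d = 1/u = 0.6065
Per-period rate: rΔt = 0.12·1 = 0.12, so R = e^0.12 = 1.1275
Risk-neutral probability p = (e^0.12 − 0.6065)/(1.6487 − 0.6065) = 0.5210/1.0422 = 0.4999
Terminal stock prices: S_u = 148.4, S_d = 54.59
Terminal payoffs (K − S): max(-48.38, 0) = 0, max(45.41, 0) = 45.41
Node 0 (S = 90): V_0 = e^(−0.12)·[0.4999·0.0000 + 0.5001·45.4122] = 20.1435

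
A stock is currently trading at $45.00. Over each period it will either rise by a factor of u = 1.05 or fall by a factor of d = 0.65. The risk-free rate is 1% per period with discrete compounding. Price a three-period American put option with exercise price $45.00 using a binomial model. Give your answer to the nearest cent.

$3.82

Risk-neutral probability p = (1 + 0.01 − 0.65)/(1.05 − 0.65) = 0.3600/0.4000 = 0.9000
Terminal stock prices: S_uuu = 52.09, S_uud = 32.25, S_udd = 19.96, S_ddd = 12.36
Terminal payoffs (K − S): max(-7.093, 0) = 0, max(12.75, 0) = 12.75, max(25.04, 0) = 25.04, max(32.64, 0) = 32.64
Node uu (S = 49.61): continuation = 1/1.01·[0.9000·0.0000 + 0.1000·12.7519] = 1.2626; exercise value = 0.0000 ≤ continuation, so V_uu = 1.2626
Node ud (S = 30.71): continuation = 1/1.01·[0.9000·12.7519 + 0.1000·25.0369] = 13.8420; exercise value = 14.2875 > continuation, so V_ud = 14.2875 (exercise)
Node dd (S = 19.01): continuation = 1/1.01·[0.9000·25.0369 + 0.1000·32.6419] = 25.5420; exercise value = 25.9875 > continuation, so V_dd = 25.9875 (exercise)
Node u (S = 47.25): continuation = 1/1.01·[0.9000·1.2626 + 0.1000·14.2875] = 2.5397; exercise value = 0.0000 ≤ continuation, so V_u = 2.5397
Node d (S = 29.25): continuation = 1/1.01·[0.9000·14.2875 + 0.1000·25.9875] = 15.3045; exercise value = 15.7500 > continuation, so V_d = 15.7500 (exercise)
Node 0 (S = 45): continuation = 1/1.01·[0.9000·2.5397 + 0.1000·15.7500] = 3.8225; exercise value = 0.0000 ≤ continuation, so V_0 = 3.8225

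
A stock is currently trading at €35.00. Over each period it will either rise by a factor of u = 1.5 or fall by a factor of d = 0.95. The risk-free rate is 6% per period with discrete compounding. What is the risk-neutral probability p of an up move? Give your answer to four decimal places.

p = 0.2000

Risk-neutral probability p = (1 + 0.06 − 0.95)/(1.5 − 0.95) = 0.1100/0.5500 = 0.2000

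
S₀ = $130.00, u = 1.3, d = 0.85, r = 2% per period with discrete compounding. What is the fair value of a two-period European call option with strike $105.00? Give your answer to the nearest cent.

Risk-neutral probability p = (1 + 0.02 − 0.85)/(1.3 − 0.85) = 0.1700/0.4500 = 0.3778
Terminal stock prices: S_uu = 219.7, S_ud = 143.7, S_dd = 93.92
Terminal payoffs (S − K): max(114.7, 0) = 114.7, max(38.65, 0) = 38.65, max(-11.08, 0) = 0
Node u (S = 169): V_u = 1/1.02·[0.3778·114.7000 + 0.6222·38.6500] = 66.0588
Node d (S = 110.5): V_d = 1/1.02·[0.3778·38.6500 + 0.6222·0.0000] = 14.3148
Node 0 (S = 130): V_0 = 1/1.02·[0.3778·66.0588 + 0.6222·14.3148] = 33.1986

$33.20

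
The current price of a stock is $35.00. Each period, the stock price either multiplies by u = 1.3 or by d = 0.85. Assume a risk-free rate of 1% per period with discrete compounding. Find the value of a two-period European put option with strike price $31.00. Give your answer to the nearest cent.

$2.33

Risk-neutral probability p = (1 + 0.01 − 0.85)/(1.3 − 0.85) = 0.1600/0.4500 = 0.3556
Terminal stock prices: S_uu = 59.15, S_ud = 38.67, S_dd = 25.29
Terminal payoffs (K − S): max(-28.15, 0) = 0, max(-7.675, 0) = 0, max(5.713, 0) = 5.713
Node u (S = 45.5): V_u = 1/1.01·[0.3556·0.0000 + 0.6444·0.0000] = 0.0000
Node d (S = 29.75): V_d = 1/1.01·[0.3556·0.0000 + 0.6444·5.7125] = 3.6449
Node 0 (S = 35): V_0 = 1/1.01·[0.3556·0.0000 + 0.6444·3.6449] = 2.3257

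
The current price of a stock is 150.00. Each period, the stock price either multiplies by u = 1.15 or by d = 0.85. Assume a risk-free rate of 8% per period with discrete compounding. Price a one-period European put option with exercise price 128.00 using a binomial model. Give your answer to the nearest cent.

Risk-neutral probability p = (1 + 0.08 − 0.85)/(1.15 − 0.85) = 0.2300/0.3000 = 0.7667
Terminal stock prices: S_u = 172.5, S_d = 127.5
Terminal payoffs (K − S): max(-44.5, 0) = 0, max(0.5, 0) = 0.5
Node 0 (S = 150): V_0 = 1/1.08·[0.7667·0.0000 + 0.2333·0.5000] = 0.1080

0.11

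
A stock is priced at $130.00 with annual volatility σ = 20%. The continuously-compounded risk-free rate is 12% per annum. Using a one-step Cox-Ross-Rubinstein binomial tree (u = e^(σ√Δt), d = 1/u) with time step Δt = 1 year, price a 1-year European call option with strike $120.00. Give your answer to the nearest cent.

$26.38

CRR parameters: u = e^(σ√Δt) = e^(0.2·√1) = 1.2214, d = 1/u = 0.8187
Per-period rate: rΔt = 0.12·1 = 0.12, so R = e^0.12 = 1.1275
Risk-neutral probability p = (e^0.12 − 0.8187)/(1.2214 − 0.8187) = 0.3088/0.4027 = 0.7668
Terminal stock prices: S_u = 158.8, S_d = 106.4
Terminal payoffs (S − K): max(38.78, 0) = 38.78, max(-13.57, 0) = 0
Node 0 (S = 130): V_0 = e^(−0.12)·[0.7668·38.7824 + 0.2332·0.0000] = 26.3753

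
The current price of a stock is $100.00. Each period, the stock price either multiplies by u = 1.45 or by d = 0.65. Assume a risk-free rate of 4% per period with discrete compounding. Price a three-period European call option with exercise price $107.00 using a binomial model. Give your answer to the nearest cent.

Risk-neutral probability p = (1 + 0.04 − 0.65)/(1.45 − 0.65) = 0.3900/0.8000 = 0.4875
Terminal stock prices: S_uuu = 304.9, S_uud = 136.7, S_udd = 61.26, S_ddd = 27.46
Terminal payoffs (S − K): max(197.9, 0) = 197.9, max(29.66, 0) = 29.66, max(-45.74, 0) = 0, max(-79.54, 0) = 0
Node uu (S = 210.2): V_uu = 1/1.04·[0.4875·197.8625 + 0.5125·29.6625] = 107.3654
Node ud (S = 94.25): V_ud = 1/1.04·[0.4875·29.6625 + 0.5125·0.0000] = 13.9043
Node dd (S = 42.25): V_dd = 1/1.04·[0.4875·0.0000 + 0.5125·0.0000] = 0.0000
Node u (S = 145): V_u = 1/1.04·[0.4875·107.3654 + 0.5125·13.9043] = 57.1794
Node d (S = 65): V_d = 1/1.04·[0.4875·13.9043 + 0.5125·0.0000] = 6.5176
Node 0 (S = 100): V_0 = 1/1.04·[0.4875·57.1794 + 0.5125·6.5176] = 30.0147

$30.01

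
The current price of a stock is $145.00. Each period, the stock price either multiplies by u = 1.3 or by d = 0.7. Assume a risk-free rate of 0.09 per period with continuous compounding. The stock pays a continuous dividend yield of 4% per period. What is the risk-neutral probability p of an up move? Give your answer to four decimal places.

Per-period risk-free factor R = e^0.09 = 1.0942; dividend-adjusted growth = e^(0.09−0.04) = 1.0513.
Risk-neutral probability p = (1.0513 − 0.7)/(1.3 − 0.7) = 0.3513/0.6000 = 0.5855

p = 0.5855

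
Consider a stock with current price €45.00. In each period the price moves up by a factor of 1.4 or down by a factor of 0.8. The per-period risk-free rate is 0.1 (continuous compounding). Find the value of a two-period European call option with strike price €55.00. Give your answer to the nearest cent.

Risk-neutral probability p = (e^0.1 − 0.8)/(1.4 − 0.8) = 0.3052/0.6000 = 0.5086
Terminal stock prices: S_uu = 88.2, S_ud = 50.4, S_dd = 28.8
Terminal payoffs (S − K): max(33.2, 0) = 33.2, max(-4.6, 0) = 0, max(-26.2, 0) = 0
Node u (S = 63): V_u = e^(−0.1)·[0.5086·33.2000 + 0.4914·0.0000] = 15.2792
Node d (S = 36): V_d = e^(−0.1)·[0.5086·0.0000 + 0.4914·0.0000] = 0.0000
Node 0 (S = 45): V_0 = e^(−0.1)·[0.5086·15.2792 + 0.4914·0.0000] = 7.0317

€7.03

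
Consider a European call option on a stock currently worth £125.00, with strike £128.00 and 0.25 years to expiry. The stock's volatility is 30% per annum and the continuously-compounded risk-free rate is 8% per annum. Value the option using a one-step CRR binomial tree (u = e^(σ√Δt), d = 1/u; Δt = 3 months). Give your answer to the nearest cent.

CRR parameters: u = e^(σ√Δt) = e^(0.3·√0.25) = 1.1618, d = 1/u = 0.8607
Per-period rate: rΔt = 0.08·0.25 = 0.02, so R = e^0.02 = 1.0202
Risk-neutral probability p = (e^0.02 − 0.8607)/(1.1618 − 0.8607) = 0.1595/0.3011 = 0.5297
Terminal stock prices: S_u = 145.2, S_d = 107.6
Terminal payoffs (S − K): max(17.23, 0) = 17.23, max(-20.41, 0) = 0
Node 0 (S = 125): V_0 = e^(−0.02)·[0.5297·17.2293 + 0.4703·0.0000] = 8.9449

£8.94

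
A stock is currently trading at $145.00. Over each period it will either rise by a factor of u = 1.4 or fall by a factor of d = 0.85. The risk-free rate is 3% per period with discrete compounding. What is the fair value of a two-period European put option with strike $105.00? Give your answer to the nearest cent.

$0.10

Risk-neutral probability p = (1 + 0.03 − 0.85)/(1.4 − 0.85) = 0.1800/0.5500 = 0.3273
Terminal stock prices: S_uu = 284.2, S_ud = 172.5, S_dd = 104.8
Terminal payoffs (K − S): max(-179.2, 0) = 0, max(-67.55, 0) = 0, max(0.2375, 0) = 0.2375
Node u (S = 203): V_u = 1/1.03·[0.3273·0.0000 + 0.6727·0.0000] = 0.0000
Node d (S = 123.2): V_d = 1/1.03·[0.3273·0.0000 + 0.6727·0.2375] = 0.1551
Node 0 (S = 145): V_0 = 1/1.03·[0.3273·0.0000 + 0.6727·0.1551] = 0.1013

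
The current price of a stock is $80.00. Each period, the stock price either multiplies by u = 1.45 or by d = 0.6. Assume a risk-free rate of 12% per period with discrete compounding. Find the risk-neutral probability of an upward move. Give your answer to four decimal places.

Risk-neutral probability p = (1 + 0.12 − 0.6)/(1.45 − 0.6) = 0.5200/0.8500 = 0.6118

p = 0.6118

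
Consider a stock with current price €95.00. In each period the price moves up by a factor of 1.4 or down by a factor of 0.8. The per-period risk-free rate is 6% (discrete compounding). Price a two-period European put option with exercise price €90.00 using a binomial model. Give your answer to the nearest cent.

€8.35

Risk-neutral probability p = (1 + 0.06 − 0.8)/(1.4 − 0.8) = 0.2600/0.6000 = 0.4333
Terminal stock prices: S_uu = 186.2, S_ud = 106.4, S_dd = 60.8
Terminal payoffs (K − S): max(-96.2, 0) = 0, max(-16.4, 0) = 0, max(29.2, 0) = 29.2
Node u (S = 133): V_u = 1/1.06·[0.4333·0.0000 + 0.5667·0.0000] = 0.0000
Node d (S = 76): V_d = 1/1.06·[0.4333·0.0000 + 0.5667·29.2000] = 15.6101
Node 0 (S = 95): V_0 = 1/1.06·[0.4333·0.0000 + 0.5667·15.6101] = 8.3450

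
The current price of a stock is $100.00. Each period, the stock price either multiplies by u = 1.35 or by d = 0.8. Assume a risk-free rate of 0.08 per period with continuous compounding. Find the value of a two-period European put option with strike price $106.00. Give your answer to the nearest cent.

Risk-neutral probability p = (e^0.08 − 0.8)/(1.35 − 0.8) = 0.2833/0.5500 = 0.5151
Terminal stock prices: S_uu = 182.3, S_ud = 108, S_dd = 64
Terminal payoffs (K − S): max(-76.25, 0) = 0, max(-2, 0) = 0, max(42, 0) = 42
Node u (S = 135): V_u = e^(−0.08)·[0.5151·0.0000 + 0.4849·0.0000] = 0.0000
Node d (S = 80): V_d = e^(−0.08)·[0.5151·0.0000 + 0.4849·42.0000] = 18.8013
Node 0 (S = 100): V_0 = e^(−0.08)·[0.5151·0.0000 + 0.4849·18.8013] = 8.4164

$8.42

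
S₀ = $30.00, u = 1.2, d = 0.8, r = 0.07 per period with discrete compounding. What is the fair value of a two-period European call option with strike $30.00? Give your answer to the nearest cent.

Risk-neutral probability p = (1 + 0.07 − 0.8)/(1.2 − 0.8) = 0.2700/0.4000 = 0.6750
Terminal stock prices: S_uu = 43.2, S_ud = 28.8, S_dd = 19.2
Terminal payoffs (S − K): max(13.2, 0) = 13.2, max(-1.2, 0) = 0, max(-10.8, 0) = 0
Node u (S = 36): V_u = 1/1.07·[0.6750·13.2000 + 0.3250·0.0000] = 8.3271
Node d (S = 24): V_d = 1/1.07·[0.6750·0.0000 + 0.3250·0.0000] = 0.0000
Node 0 (S = 30): V_0 = 1/1.07·[0.6750·8.3271 + 0.3250·0.0000] = 5.2531

$5.25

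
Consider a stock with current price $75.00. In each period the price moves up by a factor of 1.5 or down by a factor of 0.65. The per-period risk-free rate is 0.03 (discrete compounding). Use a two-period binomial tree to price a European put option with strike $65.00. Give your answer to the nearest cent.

Risk-neutral probability p = (1 + 0.03 − 0.65)/(1.5 − 0.65) = 0.3800/0.8500 = 0.4471
Terminal stock prices: S_uu = 168.8, S_ud = 73.12, S_dd = 31.69
Terminal payoffs (K − S): max(-103.8, 0) = 0, max(-8.125, 0) = 0, max(33.31, 0) = 33.31
Node u (S = 112.5): V_u = 1/1.03·[0.4471·0.0000 + 0.5529·0.0000] = 0.0000
Node d (S = 48.75): V_d = 1/1.03·[0.4471·0.0000 + 0.5529·33.3125] = 17.8834
Node 0 (S = 75): V_0 = 1/1.03·[0.4471·0.0000 + 0.5529·17.8834] = 9.6004

$9.60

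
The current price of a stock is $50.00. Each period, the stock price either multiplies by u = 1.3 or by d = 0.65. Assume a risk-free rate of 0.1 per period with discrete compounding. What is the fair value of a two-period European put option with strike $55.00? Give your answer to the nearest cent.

$7.14

Risk-neutral probability p = (1 + 0.1 − 0.65)/(1.3 − 0.65) = 0.4500/0.6500 = 0.6923
Terminal stock prices: S_uu = 84.5, S_ud = 42.25, S_dd = 21.13
Terminal payoffs (K − S): max(-29.5, 0) = 0, max(12.75, 0) = 12.75, max(33.88, 0) = 33.88
Node u (S = 65): V_u = 1/1.1·[0.6923·0.0000 + 0.3077·12.7500] = 3.5664
Node d (S = 32.5): V_d = 1/1.1·[0.6923·12.7500 + 0.3077·33.8750] = 17.5000
Node 0 (S = 50): V_0 = 1/1.1·[0.6923·3.5664 + 0.3077·17.5000] = 7.1397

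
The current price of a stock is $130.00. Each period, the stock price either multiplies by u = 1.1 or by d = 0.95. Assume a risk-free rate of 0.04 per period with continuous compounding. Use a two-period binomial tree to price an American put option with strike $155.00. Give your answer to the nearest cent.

Risk-neutral probability p = (e^0.04 − 0.95)/(1.1 − 0.95) = 0.0908/0.1500 = 0.6054
Terminal stock prices: S_uu = 157.3, S_ud = 135.8, S_dd = 117.3
Terminal payoffs (K − S): max(-2.3, 0) = 0, max(19.15, 0) = 19.15, max(37.67, 0) = 37.67
Node u (S = 143): continuation = e^(−0.04)·[0.6054·0.0000 + 0.3946·19.1500] = 7.2602; exercise value = 12.0000 > continuation, so V_u = 12.0000 (exercise)
Node d (S = 123.5): continuation = e^(−0.04)·[0.6054·19.1500 + 0.3946·37.6750] = 25.4224; exercise value = 31.5000 > continuation, so V_d = 31.5000 (exercise)
Node 0 (S = 130): continuation = e^(−0.04)·[0.6054·12.0000 + 0.3946·31.5000] = 18.9224; exercise value = 25.0000 > continuation, so V_0 = 25.0000 (exercise)

$25.00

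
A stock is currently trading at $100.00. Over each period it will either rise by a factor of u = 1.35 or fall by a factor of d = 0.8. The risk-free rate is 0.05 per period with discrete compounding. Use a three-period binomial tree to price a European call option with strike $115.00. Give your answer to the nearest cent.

$19.63

Risk-neutral probability p = (1 + 0.05 − 0.8)/(1.35 − 0.8) = 0.2500/0.5500 = 0.4545
Terminal stock prices: S_uuu = 246, S_uud = 145.8, S_udd = 86.4, S_ddd = 51.2
Terminal payoffs (S − K): max(131, 0) = 131, max(30.8, 0) = 30.8, max(-28.6, 0) = 0, max(-63.8, 0) = 0
Node uu (S = 182.3): V_uu = 1/1.05·[0.4545·131.0375 + 0.5455·30.8000] = 72.7262
Node ud (S = 108): V_ud = 1/1.05·[0.4545·30.8000 + 0.5455·0.0000] = 13.3333
Node dd (S = 64): V_dd = 1/1.05·[0.4545·0.0000 + 0.5455·0.0000] = 0.0000
Node u (S = 135): V_u = 1/1.05·[0.4545·72.7262 + 0.5455·13.3333] = 38.4096
Node d (S = 80): V_d = 1/1.05·[0.4545·13.3333 + 0.5455·0.0000] = 5.7720
Node 0 (S = 100): V_0 = 1/1.05·[0.4545·38.4096 + 0.5455·5.7720] = 19.6260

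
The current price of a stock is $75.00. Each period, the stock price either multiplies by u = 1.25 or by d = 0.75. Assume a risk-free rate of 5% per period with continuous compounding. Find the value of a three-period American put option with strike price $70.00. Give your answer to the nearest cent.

Risk-neutral probability p = (e^0.05 − 0.75)/(1.25 − 0.75) = 0.3013/0.5000 = 0.6025
Terminal stock prices: S_uuu = 146.5, S_uud = 87.89, S_udd = 52.73, S_ddd = 31.64
Terminal payoffs (K − S): max(-76.48, 0) = 0, max(-17.89, 0) = 0, max(17.27, 0) = 17.27, max(38.36, 0) = 38.36
Node uu (S = 117.2): continuation = e^(−0.05)·[0.6025·0.0000 + 0.3975·0.0000] = 0.0000; exercise value = 0.0000 ≤ continuation, so V_uu = 0.0000
Node ud (S = 70.31): continuation = e^(−0.05)·[0.6025·0.0000 + 0.3975·17.2656] = 6.5277; exercise value = 0.0000 ≤ continuation, so V_ud = 6.5277
Node dd (S = 42.19): continuation = e^(−0.05)·[0.6025·17.2656 + 0.3975·38.3594] = 24.3986; exercise value = 27.8125 > continuation, so V_dd = 27.8125 (exercise)
Node u (S = 93.75): continuation = e^(−0.05)·[0.6025·0.0000 + 0.3975·6.5277] = 2.4679; exercise value = 0.0000 ≤ continuation, so V_u = 2.4679
Node d (S = 56.25): continuation = e^(−0.05)·[0.6025·6.5277 + 0.3975·27.8125] = 14.2565; exercise value = 13.7500 ≤ continuation, so V_d = 14.2565
Node 0 (S = 75): continuation = e^(−0.05)·[0.6025·2.4679 + 0.3975·14.2565] = 6.8045; exercise value = 0.0000 ≤ continuation, so V_0 = 6.8045

$6.80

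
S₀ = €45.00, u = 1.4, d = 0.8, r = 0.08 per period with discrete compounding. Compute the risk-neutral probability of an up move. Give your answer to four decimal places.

p = 0.4667

Risk-neutral probability p = (1 + 0.08 − 0.8)/(1.4 − 0.8) = 0.2800/0.6000 = 0.4667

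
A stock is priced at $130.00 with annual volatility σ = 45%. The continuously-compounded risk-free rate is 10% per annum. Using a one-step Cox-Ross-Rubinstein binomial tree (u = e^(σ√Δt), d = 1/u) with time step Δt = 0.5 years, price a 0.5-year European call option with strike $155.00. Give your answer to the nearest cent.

$11.28

CRR parameters: u = e^(σ√Δt) = e^(0.45·√0.5) = 1.3746, d = 1/u = 0.7275
Per-period rate: rΔt = 0.1·0.5 = 0.05, so R = e^0.05 = 1.0513
Risk-neutral probability p = (e^0.05 − 0.7275)/(1.3746 − 0.7275) = 0.3238/0.6472 = 0.5003
Terminal stock prices: S_u = 178.7, S_d = 94.57
Terminal payoffs (S − K): max(23.7, 0) = 23.7, max(-60.43, 0) = 0
Node 0 (S = 130): V_0 = e^(−0.05)·[0.5003·23.7043 + 0.4997·0.0000] = 11.2817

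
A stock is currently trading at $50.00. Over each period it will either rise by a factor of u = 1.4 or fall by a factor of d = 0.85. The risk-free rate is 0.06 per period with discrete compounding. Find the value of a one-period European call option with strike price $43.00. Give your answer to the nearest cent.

Risk-neutral probability p = (1 + 0.06 − 0.85)/(1.4 − 0.85) = 0.2100/0.5500 = 0.3818
Terminal stock prices: S_u = 70, S_d = 42.5
Terminal payoffs (S − K): max(27, 0) = 27, max(-0.5, 0) = 0
Node 0 (S = 50): V_0 = 1/1.06·[0.3818·27.0000 + 0.6182·0.0000] = 9.7256

$9.73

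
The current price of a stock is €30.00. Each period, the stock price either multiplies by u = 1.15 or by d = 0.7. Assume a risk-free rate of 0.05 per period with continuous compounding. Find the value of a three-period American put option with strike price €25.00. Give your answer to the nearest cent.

€1.10

Risk-neutral probability p = (e^0.05 − 0.7)/(1.15 − 0.7) = 0.3513/0.4500 = 0.7806
Terminal stock prices: S_uuu = 45.63, S_uud = 27.77, S_udd = 16.9, S_ddd = 10.29
Terminal payoffs (K − S): max(-20.63, 0) = 0, max(-2.772, 0) = 0, max(8.095, 0) = 8.095, max(14.71, 0) = 14.71
Node uu (S = 39.67): continuation = e^(−0.05)·[0.7806·0.0000 + 0.2194·0.0000] = 0.0000; exercise value = 0.0000 ≤ continuation, so V_uu = 0.0000
Node ud (S = 24.15): continuation = e^(−0.05)·[0.7806·0.0000 + 0.2194·8.0950] = 1.6894; exercise value = 0.8500 ≤ continuation, so V_ud = 1.6894
Node dd (S = 14.7): continuation = e^(−0.05)·[0.7806·8.0950 + 0.2194·14.7100] = 9.0807; exercise value = 10.3000 > continuation, so V_dd = 10.3000 (exercise)
Node u (S = 34.5): continuation = e^(−0.05)·[0.7806·0.0000 + 0.2194·1.6894] = 0.3526; exercise value = 0.0000 ≤ continuation, so V_u = 0.3526
Node d (S = 21): continuation = e^(−0.05)·[0.7806·1.6894 + 0.2194·10.3000] = 3.4040; exercise value = 4.0000 > continuation, so V_d = 4.0000 (exercise)
Node 0 (S = 30): continuation = e^(−0.05)·[0.7806·0.3526 + 0.2194·4.0000] = 1.0966; exercise value = 0.0000 ≤ continuation, so V_0 = 1.0966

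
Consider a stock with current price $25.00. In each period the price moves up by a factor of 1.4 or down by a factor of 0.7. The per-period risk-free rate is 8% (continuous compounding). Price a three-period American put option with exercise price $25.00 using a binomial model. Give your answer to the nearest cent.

Risk-neutral probability p = (e^0.08 − 0.7)/(1.4 − 0.7) = 0.3833/0.7000 = 0.5476
Terminal stock prices: S_uuu = 68.6, S_uud = 34.3, S_udd = 17.15, S_ddd = 8.575
Terminal payoffs (K − S): max(-43.6, 0) = 0, max(-9.3, 0) = 0, max(7.85, 0) = 7.85, max(16.43, 0) = 16.43
Node uu (S = 49): continuation = e^(−0.08)·[0.5476·0.0000 + 0.4524·0.0000] = 0.0000; exercise value = 0.0000 ≤ continuation, so V_uu = 0.0000
Node ud (S = 24.5): continuation = e^(−0.08)·[0.5476·0.0000 + 0.4524·7.8500] = 3.2786; exercise value = 0.5000 ≤ continuation, so V_ud = 3.2786
Node dd (S = 12.25): continuation = e^(−0.08)·[0.5476·7.8500 + 0.4524·16.4250] = 10.8279; exercise value = 12.7500 > continuation, so V_dd = 12.7500 (exercise)
Node u (S = 35): continuation = e^(−0.08)·[0.5476·0.0000 + 0.4524·3.2786] = 1.3694; exercise value = 0.0000 ≤ continuation, so V_u = 1.3694
Node d (S = 17.5): continuation = e^(−0.08)·[0.5476·3.2786 + 0.4524·12.7500] = 6.9824; exercise value = 7.5000 > continuation, so V_d = 7.5000 (exercise)
Node 0 (S = 25): continuation = e^(−0.08)·[0.5476·1.3694 + 0.4524·7.5000] = 3.8246; exercise value = 0.0000 ≤ continuation, so V_0 = 3.8246

$3.82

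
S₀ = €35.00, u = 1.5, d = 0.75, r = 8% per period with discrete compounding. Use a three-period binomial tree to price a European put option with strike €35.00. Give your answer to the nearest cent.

€4.62

Risk-neutral probability p = (1 + 0.08 − 0.75)/(1.5 − 0.75) = 0.3300/0.7500 = 0.4400
Terminal stock prices: S_uuu = 118.1, S_uud = 59.06, S_udd = 29.53, S_ddd = 14.77
Terminal payoffs (K − S): max(-83.12, 0) = 0, max(-24.06, 0) = 0, max(5.469, 0) = 5.469, max(20.23, 0) = 20.23
Node uu (S = 78.75): V_uu = 1/1.08·[0.4400·0.0000 + 0.5600·0.0000] = 0.0000
Node ud (S = 39.38): V_ud = 1/1.08·[0.4400·0.0000 + 0.5600·5.4688] = 2.8356
Node dd (S = 19.69): V_dd = 1/1.08·[0.4400·5.4688 + 0.5600·20.2344] = 12.7199
Node u (S = 52.5): V_u = 1/1.08·[0.4400·0.0000 + 0.5600·2.8356] = 1.4703
Node d (S = 26.25): V_d = 1/1.08·[0.4400·2.8356 + 0.5600·12.7199] = 7.7508
Node 0 (S = 35): V_0 = 1/1.08·[0.4400·1.4703 + 0.5600·7.7508] = 4.6179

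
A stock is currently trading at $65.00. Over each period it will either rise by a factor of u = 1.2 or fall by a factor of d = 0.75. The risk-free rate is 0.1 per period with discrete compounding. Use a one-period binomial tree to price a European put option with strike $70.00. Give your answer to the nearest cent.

$4.29

Risk-neutral probability p = (1 + 0.1 − 0.75)/(1.2 − 0.75) = 0.3500/0.4500 = 0.7778
Terminal stock prices: S_u = 78, S_d = 48.75
Terminal payoffs (K − S): max(-8, 0) = 0, max(21.25, 0) = 21.25
Node 0 (S = 65): V_0 = 1/1.1·[0.7778·0.0000 + 0.2222·21.2500] = 4.2929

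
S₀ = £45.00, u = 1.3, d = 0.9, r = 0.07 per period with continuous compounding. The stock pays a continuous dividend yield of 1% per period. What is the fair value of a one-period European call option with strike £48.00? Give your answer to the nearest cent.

£3.96

Per-period risk-free factor R = e^0.07 = 1.0725; dividend-adjusted growth = e^(0.07−0.01) = 1.0618.
Risk-neutral probability p = (1.0618 − 0.9)/(1.3 − 0.9) = 0.1618/0.4000 = 0.4046
Terminal stock prices: S_u = 58.5, S_d = 40.5
Terminal payoffs (S − K): max(10.5, 0) = 10.5, max(-7.5, 0) = 0
Node 0 (S = 45): V_0 = e^(−0.07)·[0.4046·10.5000 + 0.5954·0.0000] = 3.9610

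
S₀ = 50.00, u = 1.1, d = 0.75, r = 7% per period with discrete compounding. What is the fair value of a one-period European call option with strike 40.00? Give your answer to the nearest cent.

Risk-neutral probability p = (1 + 0.07 − 0.75)/(1.1 − 0.75) = 0.3200/0.3500 = 0.9143
Terminal stock prices: S_u = 55, S_d = 37.5
Terminal payoffs (S − K): max(15, 0) = 15, max(-2.5, 0) = 0
Node 0 (S = 50): V_0 = 1/1.07·[0.9143·15.0000 + 0.0857·0.0000] = 12.8171

12.82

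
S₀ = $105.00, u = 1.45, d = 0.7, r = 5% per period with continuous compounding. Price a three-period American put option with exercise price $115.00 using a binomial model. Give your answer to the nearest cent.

Risk-neutral probability p = (e^0.05 − 0.7)/(1.45 − 0.7) = 0.3513/0.7500 = 0.4684
Terminal stock prices: S_uuu = 320.1, S_uud = 154.5, S_udd = 74.6, S_ddd = 36.01
Terminal payoffs (K − S): max(-205.1, 0) = 0, max(-39.53, 0) = 0, max(40.4, 0) = 40.4, max(78.99, 0) = 78.99
Node uu (S = 220.8): continuation = e^(−0.05)·[0.4684·0.0000 + 0.5316·0.0000] = 0.0000; exercise value = 0.0000 ≤ continuation, so V_uu = 0.0000
Node ud (S = 106.6): continuation = e^(−0.05)·[0.4684·0.0000 + 0.5316·40.3975] = 20.4294; exercise value = 8.4250 ≤ continuation, so V_ud = 20.4294
Node dd (S = 51.45): continuation = e^(−0.05)·[0.4684·40.3975 + 0.5316·78.9850] = 57.9414; exercise value = 63.5500 > continuation, so V_dd = 63.5500 (exercise)
Node u (S = 152.2): continuation = e^(−0.05)·[0.4684·0.0000 + 0.5316·20.4294] = 10.3314; exercise value = 0.0000 ≤ continuation, so V_u = 10.3314
Node d (S = 73.5): continuation = e^(−0.05)·[0.4684·20.4294 + 0.5316·63.5500] = 41.2396; exercise value = 41.5000 > continuation, so V_d = 41.5000 (exercise)
Node 0 (S = 105): continuation = e^(−0.05)·[0.4684·10.3314 + 0.5316·41.5000] = 25.5898; exercise value = 10.0000 ≤ continuation, so V_0 = 25.5898

$25.59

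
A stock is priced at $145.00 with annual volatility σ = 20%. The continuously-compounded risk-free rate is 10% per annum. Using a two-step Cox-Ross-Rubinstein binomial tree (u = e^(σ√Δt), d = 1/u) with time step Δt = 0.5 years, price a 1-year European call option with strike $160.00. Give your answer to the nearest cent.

$12.21

CRR parameters: u = e^(σ√Δt) = e^(0.2·√0.5) = 1.1519, d = 1/u = 0.8681
Per-period rate: rΔt = 0.1·0.5 = 0.05, so R = e^0.05 = 1.0513
Risk-neutral probability p = (e^0.05 − 0.8681)/(1.1519 − 0.8681) = 0.1831/0.2838 = 0.6454
Terminal stock prices: S_uu = 192.4, S_ud = 145, S_dd = 109.3
Terminal payoffs (S − K): max(32.4, 0) = 32.4, max(-15, 0) = 0, max(-50.72, 0) = 0
Node u (S = 167): V_u = e^(−0.05)·[0.6454·32.4000 + 0.3546·0.0000] = 19.8902
Node d (S = 125.9): V_d = e^(−0.05)·[0.6454·0.0000 + 0.3546·0.0000] = 0.0000
Node 0 (S = 145): V_0 = e^(−0.05)·[0.6454·19.8902 + 0.3546·0.0000] = 12.2105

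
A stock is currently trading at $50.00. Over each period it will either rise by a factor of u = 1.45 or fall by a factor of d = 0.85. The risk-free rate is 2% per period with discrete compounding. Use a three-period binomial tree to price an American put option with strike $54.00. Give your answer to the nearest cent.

Risk-neutral probability p = (1 + 0.02 − 0.85)/(1.45 − 0.85) = 0.1700/0.6000 = 0.2833
Terminal stock prices: S_uuu = 152.4, S_uud = 89.36, S_udd = 52.38, S_ddd = 30.71
Terminal payoffs (K − S): max(-98.43, 0) = 0, max(-35.36, 0) = 0, max(1.619, 0) = 1.619, max(23.29, 0) = 23.29
Node uu (S = 105.1): continuation = 1/1.02·[0.2833·0.0000 + 0.7167·0.0000] = 0.0000; exercise value = 0.0000 ≤ continuation, so V_uu = 0.0000
Node ud (S = 61.62): continuation = 1/1.02·[0.2833·0.0000 + 0.7167·1.6188] = 1.1374; exercise value = 0.0000 ≤ continuation, so V_ud = 1.1374
Node dd (S = 36.12): continuation = 1/1.02·[0.2833·1.6188 + 0.7167·23.2938] = 16.8162; exercise value = 17.8750 > continuation, so V_dd = 17.8750 (exercise)
Node u (S = 72.5): continuation = 1/1.02·[0.2833·0.0000 + 0.7167·1.1374] = 0.7991; exercise value = 0.0000 ≤ continuation, so V_u = 0.7991
Node d (S = 42.5): continuation = 1/1.02·[0.2833·1.1374 + 0.7167·17.8750] = 12.8752; exercise value = 11.5000 ≤ continuation, so V_d = 12.8752
Node 0 (S = 50): continuation = 1/1.02·[0.2833·0.7991 + 0.7167·12.8752] = 9.2683; exercise value = 4.0000 ≤ continuation, so V_0 = 9.2683

$9.27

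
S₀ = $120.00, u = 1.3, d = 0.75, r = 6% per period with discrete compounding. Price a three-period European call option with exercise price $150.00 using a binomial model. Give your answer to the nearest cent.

Risk-neutral probability p = (1 + 0.06 − 0.75)/(1.3 − 0.75) = 0.3100/0.5500 = 0.5636
Terminal stock prices: S_uuu = 263.6, S_uud = 152.1, S_udd = 87.75, S_ddd = 50.62
Terminal payoffs (S − K): max(113.6, 0) = 113.6, max(2.1, 0) = 2.1, max(-62.25, 0) = 0, max(-99.38, 0) = 0
Node uu (S = 202.8): V_uu = 1/1.06·[0.5636·113.6400 + 0.4364·2.1000] = 61.2906
Node ud (S = 117): V_ud = 1/1.06·[0.5636·2.1000 + 0.4364·0.0000] = 1.1166
Node dd (S = 67.5): V_dd = 1/1.06·[0.5636·0.0000 + 0.4364·0.0000] = 0.0000
Node u (S = 156): V_u = 1/1.06·[0.5636·61.2906 + 0.4364·1.1166] = 33.0499
Node d (S = 90): V_d = 1/1.06·[0.5636·1.1166 + 0.4364·0.0000] = 0.5938
Node 0 (S = 120): V_0 = 1/1.06·[0.5636·33.0499 + 0.4364·0.5938] = 17.8181

$17.82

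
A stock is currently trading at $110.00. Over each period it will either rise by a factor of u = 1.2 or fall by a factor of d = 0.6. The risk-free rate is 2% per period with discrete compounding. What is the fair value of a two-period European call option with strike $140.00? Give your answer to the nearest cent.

Risk-neutral probability p = (1 + 0.02 − 0.6)/(1.2 − 0.6) = 0.4200/0.6000 = 0.7000
Terminal stock prices: S_uu = 158.4, S_ud = 79.2, S_dd = 39.6
Terminal payoffs (S − K): max(18.4, 0) = 18.4, max(-60.8, 0) = 0, max(-100.4, 0) = 0
Node u (S = 132): V_u = 1/1.02·[0.7000·18.4000 + 0.3000·0.0000] = 12.6275
Node d (S = 66): V_d = 1/1.02·[0.7000·0.0000 + 0.3000·0.0000] = 0.0000
Node 0 (S = 110): V_0 = 1/1.02·[0.7000·12.6275 + 0.3000·0.0000] = 8.6659

$8.67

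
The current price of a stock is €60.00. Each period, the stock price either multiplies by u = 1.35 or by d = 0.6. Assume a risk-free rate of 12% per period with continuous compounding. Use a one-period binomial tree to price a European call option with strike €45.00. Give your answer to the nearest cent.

Risk-neutral probability p = (e^0.12 − 0.6)/(1.35 − 0.6) = 0.5275/0.7500 = 0.7033
Terminal stock prices: S_u = 81, S_d = 36
Terminal payoffs (S − K): max(36, 0) = 36, max(-9, 0) = 0
Node 0 (S = 60): V_0 = e^(−0.12)·[0.7033·36.0000 + 0.2967·0.0000] = 22.4567

€22.46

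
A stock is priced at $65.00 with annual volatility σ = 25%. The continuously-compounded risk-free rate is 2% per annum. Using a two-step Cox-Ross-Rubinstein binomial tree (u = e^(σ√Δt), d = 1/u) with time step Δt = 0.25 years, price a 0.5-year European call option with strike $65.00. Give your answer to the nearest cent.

$4.37

CRR parameters: u = e^(σ√Δt) = e^(0.25·√0.25) = 1.1331, d = 1/u = 0.8825
Per-period rate: rΔt = 0.02·0.25 = 0.005, so R = e^0.005 = 1.0050
Risk-neutral probability p = (e^0.005 − 0.8825)/(1.1331 − 0.8825) = 0.1225/0.2507 = 0.4888
Terminal stock prices: S_uu = 83.46, S_ud = 65, S_dd = 50.62
Terminal payoffs (S − K): max(18.46, 0) = 18.46, max(0, 0) = 0, max(-14.38, 0) = 0
Node u (S = 73.65): V_u = e^(−0.005)·[0.4888·18.4617 + 0.5112·0.0000] = 8.9788
Node d (S = 57.36): V_d = e^(−0.005)·[0.4888·0.0000 + 0.5112·0.0000] = 0.0000
Node 0 (S = 65): V_0 = e^(−0.005)·[0.4888·8.9788 + 0.5112·0.0000] = 4.3669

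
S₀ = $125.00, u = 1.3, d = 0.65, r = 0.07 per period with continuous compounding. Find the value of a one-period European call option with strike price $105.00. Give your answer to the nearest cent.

Risk-neutral probability p = (e^0.07 − 0.65)/(1.3 − 0.65) = 0.4225/0.6500 = 0.6500
Terminal stock prices: S_u = 162.5, S_d = 81.25
Terminal payoffs (S − K): max(57.5, 0) = 57.5, max(-23.75, 0) = 0
Node 0 (S = 125): V_0 = e^(−0.07)·[0.6500·57.5000 + 0.3500·0.0000] = 34.8489

$34.85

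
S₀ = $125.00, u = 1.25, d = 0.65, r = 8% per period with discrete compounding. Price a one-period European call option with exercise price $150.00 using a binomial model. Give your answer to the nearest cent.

Risk-neutral probability p = (1 + 0.08 − 0.65)/(1.25 − 0.65) = 0.4300/0.6000 = 0.7167
Terminal stock prices: S_u = 156.2, S_d = 81.25
Terminal payoffs (S − K): max(6.25, 0) = 6.25, max(-68.75, 0) = 0
Node 0 (S = 125): V_0 = 1/1.08·[0.7167·6.2500 + 0.2833·0.0000] = 4.1474

$4.15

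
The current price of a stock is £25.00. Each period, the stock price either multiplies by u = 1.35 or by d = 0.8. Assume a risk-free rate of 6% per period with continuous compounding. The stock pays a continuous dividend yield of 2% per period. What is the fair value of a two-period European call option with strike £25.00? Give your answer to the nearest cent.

Per-period risk-free factor R = e^0.06 = 1.0618; dividend-adjusted growth = e^(0.06−0.02) = 1.0408.
Risk-neutral probability p = (1.0408 − 0.8)/(1.35 − 0.8) = 0.2408/0.5500 = 0.4378
Terminal stock prices: S_uu = 45.56, S_ud = 27, S_dd = 16
Terminal payoffs (S − K): max(20.56, 0) = 20.56, max(2, 0) = 2, max(-9, 0) = 0
Node u (S = 33.75): V_u = e^(−0.06)·[0.4378·20.5625 + 0.5622·2.0000] = 9.5376
Node d (S = 20): V_d = e^(−0.06)·[0.4378·2.0000 + 0.5622·0.0000] = 0.8247
Node 0 (S = 25): V_0 = e^(−0.06)·[0.4378·9.5376 + 0.5622·0.8247] = 4.3693

£4.37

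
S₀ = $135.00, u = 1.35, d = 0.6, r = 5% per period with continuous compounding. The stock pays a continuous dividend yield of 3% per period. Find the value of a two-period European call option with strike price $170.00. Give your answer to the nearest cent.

$21.60

Per-period risk-free factor R = e^0.05 = 1.0513; dividend-adjusted growth = e^(0.05−0.03) = 1.0202.
Risk-neutral probability p = (1.0202 − 0.6)/(1.35 − 0.6) = 0.4202/0.7500 = 0.5603
Terminal stock prices: S_uu = 246, S_ud = 109.3, S_dd = 48.6
Terminal payoffs (S − K): max(76.04, 0) = 76.04, max(-60.65, 0) = 0, max(-121.4, 0) = 0
Node u (S = 182.2): V_u = e^(−0.05)·[0.5603·76.0375 + 0.4397·0.0000] = 40.5237
Node d (S = 81): V_d = e^(−0.05)·[0.5603·0.0000 + 0.4397·0.0000] = 0.0000
Node 0 (S = 135): V_0 = e^(−0.05)·[0.5603·40.5237 + 0.4397·0.0000] = 21.5969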